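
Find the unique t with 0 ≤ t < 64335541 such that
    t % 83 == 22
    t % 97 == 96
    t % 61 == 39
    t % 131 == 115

10713164

The moduli are pairwise coprime; N = 83·97·61·131 = 64335541.
N/83 = 775127; 775127 ≡ 73 (mod 83); 73·58 ≡ 1, so inverse 58.
N/97 = 663253; 663253 ≡ 64 (mod 97); 64·47 ≡ 1, so inverse 47.
N/61 = 1054681; 1054681 ≡ 52 (mod 61); 52·27 ≡ 1, so inverse 27.
N/131 = 491111; 491111 ≡ 123 (mod 131); 123·49 ≡ 1, so inverse 49.
t ≡ 22·775127·58 + 96·663253·47 + 39·1054681·27 + 115·491111·49 = 7859649166.
7859649166 mod 64335541 = 10713164.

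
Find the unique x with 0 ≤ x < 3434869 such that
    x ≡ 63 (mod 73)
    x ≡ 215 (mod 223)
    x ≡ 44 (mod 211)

The moduli are pairwise coprime; N = 73·223·211 = 3434869.
N/73 = 47053; 47053 ≡ 41 (mod 73); 41·57 ≡ 1, so inverse 57.
N/223 = 15403; 15403 ≡ 16 (mod 223); 16·14 ≡ 1, so inverse 14.
N/211 = 16279; 16279 ≡ 32 (mod 211); 32·33 ≡ 1, so inverse 33.
x ≡ 63·47053·57 + 215·15403·14 + 44·16279·33 = 238967461.
238967461 mod 3434869 = 1961500.

1961500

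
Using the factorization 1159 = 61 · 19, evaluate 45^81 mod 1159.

Mod 61: 45 ≡ 45; by Fermat, exponent reduces to 81 mod 60 = 21; 45^21 ≡ 41 (mod 61).
Mod 19: 45 ≡ 7; by Fermat, exponent reduces to 81 mod 18 = 9; 7^9 ≡ 1 (mod 19).
Combine by CRT: x ≡ 41 (mod 61), x ≡ 1 (mod 19) ⇒ x ≡ 590 (mod 1159).

590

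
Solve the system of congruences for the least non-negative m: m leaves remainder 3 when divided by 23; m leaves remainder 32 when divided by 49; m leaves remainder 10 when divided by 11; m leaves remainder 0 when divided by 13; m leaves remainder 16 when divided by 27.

2977468

From m ≡ 3 (mod 23) write m = 3 + 23t. Substituting into m ≡ 32 (mod 49) gives 23t ≡ 29 (mod 49), and since 23⁻¹ ≡ 32 (mod 49), t ≡ 46. Hence m ≡ 3 + 23·46 = 1061 (mod 1127).
From m ≡ 1061 (mod 1127) write m = 1061 + 1127t. Substituting into m ≡ 10 (mod 11) gives 1127t ≡ 5 (mod 11), and since 5⁻¹ ≡ 9 (mod 11), t ≡ 1. Hence m ≡ 1061 + 1127·1 = 2188 (mod 12397).
From m ≡ 2188 (mod 12397) write m = 2188 + 12397t. Substituting into m ≡ 0 (mod 13) gives 12397t ≡ 9 (mod 13), and since 8⁻¹ ≡ 5 (mod 13), t ≡ 6. Hence m ≡ 2188 + 12397·6 = 76570 (mod 161161).
From m ≡ 76570 (mod 161161) write m = 76570 + 161161t. Substituting into m ≡ 16 (mod 27) gives 161161t ≡ 18 (mod 27), and since 25⁻¹ ≡ 13 (mod 27), t ≡ 18. Hence m ≡ 76570 + 161161·18 = 2977468 (mod 4351347).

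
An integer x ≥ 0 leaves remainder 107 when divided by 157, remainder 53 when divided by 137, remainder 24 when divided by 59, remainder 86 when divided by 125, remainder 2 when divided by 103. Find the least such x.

The moduli are pairwise coprime; N = 157·137·59·125·103 = 16338774125.
N/157 = 104068625; 104068625 ≡ 76 (mod 157); 76·31 ≡ 1, so inverse 31.
N/137 = 119261125; 119261125 ≡ 22 (mod 137); 22·81 ≡ 1, so inverse 81.
N/59 = 276928375; 276928375 ≡ 16 (mod 59); 16·48 ≡ 1, so inverse 48.
N/125 = 130710193; 130710193 ≡ 68 (mod 125); 68·57 ≡ 1, so inverse 57.
N/103 = 158628875; 158628875 ≡ 17 (mod 103); 17·97 ≡ 1, so inverse 97.
x ≡ 107·104068625·31 + 53·119261125·81 + 24·276928375·48 + 86·130710193·57 + 2·158628875·97 = 1847720494586.
1847720494586 mod 16338774125 = 1439018461.

1439018461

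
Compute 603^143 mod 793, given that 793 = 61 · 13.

593

Mod 61: 603 ≡ 54; by Fermat, exponent reduces to 143 mod 60 = 23; 54^23 ≡ 44 (mod 61).
Mod 13: 603 ≡ 5; by Fermat, exponent reduces to 143 mod 12 = 11; 5^11 ≡ 8 (mod 13).
Combine by CRT: x ≡ 44 (mod 61), x ≡ 8 (mod 13) ⇒ x ≡ 593 (mod 793).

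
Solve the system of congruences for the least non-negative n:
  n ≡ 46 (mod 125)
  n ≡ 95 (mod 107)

From n ≡ 46 (mod 125) write n = 46 + 125t. Substituting into n ≡ 95 (mod 107) gives 125t ≡ 49 (mod 107), and since 18⁻¹ ≡ 6 (mod 107), t ≡ 80. Hence n ≡ 46 + 125·80 = 10046 (mod 13375).

10046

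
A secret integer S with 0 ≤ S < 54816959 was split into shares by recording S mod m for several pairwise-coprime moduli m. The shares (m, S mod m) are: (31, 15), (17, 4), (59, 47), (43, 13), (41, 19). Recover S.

From S ≡ 15 (mod 31) write S = 15 + 31t. Substituting into S ≡ 4 (mod 17) gives 31t ≡ 6 (mod 17), and since 14⁻¹ ≡ 11 (mod 17), t ≡ 15. Hence S ≡ 15 + 31·15 = 480 (mod 527).
From S ≡ 480 (mod 527) write S = 480 + 527t. Substituting into S ≡ 47 (mod 59) gives 527t ≡ 39 (mod 59), and since 55⁻¹ ≡ 44 (mod 59), t ≡ 5. Hence S ≡ 480 + 527·5 = 3115 (mod 31093).
From S ≡ 3115 (mod 31093) write S = 3115 + 31093t. Substituting into S ≡ 13 (mod 43) gives 31093t ≡ 37 (mod 43), and since 4⁻¹ ≡ 11 (mod 43), t ≡ 20. Hence S ≡ 3115 + 31093·20 = 624975 (mod 1336999).
From S ≡ 624975 (mod 1336999) write S = 624975 + 1336999t. Substituting into S ≡ 19 (mod 41) gives 1336999t ≡ 7 (mod 41), and since 30⁻¹ ≡ 26 (mod 41), t ≡ 18. Hence S ≡ 624975 + 1336999·18 = 24690957 (mod 54816959).

24690957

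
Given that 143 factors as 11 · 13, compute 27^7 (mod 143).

Mod 11: 27 ≡ 5; 5^7 ≡ 3 (mod 11).
Mod 13: 27 ≡ 1; 1^7 ≡ 1 (mod 13).
Combine by CRT: x ≡ 3 (mod 11), x ≡ 1 (mod 13) ⇒ x ≡ 14 (mod 143).

14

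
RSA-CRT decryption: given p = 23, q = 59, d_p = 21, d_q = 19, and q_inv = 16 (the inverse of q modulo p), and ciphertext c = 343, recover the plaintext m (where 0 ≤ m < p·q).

m₁ = c^(d_p) mod p: c ≡ 21 (mod 23), and 21^21 mod 23 = 11.
m₂ = c^(d_q) mod q: c ≡ 48 (mod 59), and 48^19 mod 59 = 17.
h = q_inv·(m₁ − m₂) mod p = 16·(11 − 17) mod 23 = 19.
m = m₂ + h·q = 17 + 19·59 = 1138.

1138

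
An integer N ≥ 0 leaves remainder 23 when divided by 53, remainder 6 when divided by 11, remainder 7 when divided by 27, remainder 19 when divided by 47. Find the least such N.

The moduli are pairwise coprime; M = 53·11·27·47 = 739827.
M/53 = 13959; 13959 ≡ 20 (mod 53); 20·8 ≡ 1, so inverse 8.
M/11 = 67257; 67257 ≡ 3 (mod 11); 3·4 ≡ 1, so inverse 4.
M/27 = 27401; 27401 ≡ 23 (mod 27); 23·20 ≡ 1, so inverse 20.
M/47 = 15741; 15741 ≡ 43 (mod 47); 43·35 ≡ 1, so inverse 35.
N ≡ 23·13959·8 + 6·67257·4 + 7·27401·20 + 19·15741·35 = 18486529.
18486529 mod 739827 = 730681.

730681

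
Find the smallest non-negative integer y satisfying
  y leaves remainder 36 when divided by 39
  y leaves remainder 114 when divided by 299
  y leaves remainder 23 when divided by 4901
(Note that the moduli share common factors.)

gcd(39, 299) = 13 and 13 | (114 − 36), so the pair is consistent; merging gives y ≡ 114 (mod 897), where 897 = lcm(39, 299).
gcd(897, 4901) = 13 and 13 | (23 − 114), so the pair is consistent; merging gives y ≡ 53934 (mod 338169), where 338169 = lcm(897, 4901).
The solution is unique modulo lcm(39, 299, 4901) = 338169.

53934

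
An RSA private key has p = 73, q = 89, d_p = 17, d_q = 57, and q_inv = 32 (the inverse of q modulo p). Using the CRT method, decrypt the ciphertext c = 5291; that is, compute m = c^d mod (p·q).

m₁ = c^(d_p) mod p: c ≡ 35 (mod 73), and 35^17 mod 73 = 25.
m₂ = c^(d_q) mod q: c ≡ 40 (mod 89), and 40^57 mod 89 = 68.
h = q_inv·(m₁ − m₂) mod p = 32·(25 − 68) mod 73 = 11.
m = m₂ + h·q = 68 + 11·89 = 1047.

1047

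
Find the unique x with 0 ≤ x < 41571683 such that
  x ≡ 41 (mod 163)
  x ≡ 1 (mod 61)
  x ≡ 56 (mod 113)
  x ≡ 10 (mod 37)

Combine the congruences pairwise.
From x ≡ 41 (mod 163) write x = 41 + 163t. Substituting into x ≡ 1 (mod 61) gives 163t ≡ 21 (mod 61), and since 41⁻¹ ≡ 3 (mod 61), t ≡ 2. Hence x ≡ 41 + 163·2 = 367 (mod 9943).
From x ≡ 367 (mod 9943) write x = 367 + 9943t. Substituting into x ≡ 56 (mod 113) gives 9943t ≡ 28 (mod 113), and since 112⁻¹ ≡ 112 (mod 113), t ≡ 85. Hence x ≡ 367 + 9943·85 = 845522 (mod 1123559).
From x ≡ 845522 (mod 1123559) write x = 845522 + 1123559t. Substituting into x ≡ 10 (mod 37) gives 1123559t ≡ 12 (mod 37), and since 17⁻¹ ≡ 24 (mod 37), t ≡ 29. Hence x ≡ 845522 + 1123559·29 = 33428733 (mod 41571683).

33428733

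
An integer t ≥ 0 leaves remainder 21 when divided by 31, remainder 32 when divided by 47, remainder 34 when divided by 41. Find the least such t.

From t ≡ 21 (mod 31) write t = 21 + 31s. Substituting into t ≡ 32 (mod 47) gives 31s ≡ 11 (mod 47), and since 31⁻¹ ≡ 44 (mod 47), s ≡ 14. Hence t ≡ 21 + 31·14 = 455 (mod 1457).
From t ≡ 455 (mod 1457) write t = 455 + 1457s. Substituting into t ≡ 34 (mod 41) gives 1457s ≡ 30 (mod 41), and since 22⁻¹ ≡ 28 (mod 41), s ≡ 20. Hence t ≡ 455 + 1457·20 = 29595 (mod 59737).

29595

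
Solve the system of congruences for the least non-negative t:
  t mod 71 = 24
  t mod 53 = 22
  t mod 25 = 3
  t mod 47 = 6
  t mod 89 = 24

The moduli are pairwise coprime; N = 71·53·25·47·89 = 393515725.
N/71 = 5542475; 5542475 ≡ 2 (mod 71); 2·36 ≡ 1, so inverse 36.
N/53 = 7424825; 7424825 ≡ 2 (mod 53); 2·27 ≡ 1, so inverse 27.
N/25 = 15740629; 15740629 ≡ 4 (mod 25); 4·19 ≡ 1, so inverse 19.
N/47 = 8372675; 8372675 ≡ 1 (mod 47), inverse 1.
N/89 = 4421525; 4421525 ≡ 5 (mod 89); 5·18 ≡ 1, so inverse 18.
t ≡ 24·5542475·36 + 22·7424825·27 + 3·15740629·19 + 6·8372675·1 + 24·4421525·18 = 12056595153.
12056595153 mod 393515725 = 251123403.

251123403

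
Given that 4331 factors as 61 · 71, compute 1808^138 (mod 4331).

4121

Mod 61: 1808 ≡ 39; by Fermat, exponent reduces to 138 mod 60 = 18; 39^18 ≡ 34 (mod 61).
Mod 71: 1808 ≡ 33; by Fermat, exponent reduces to 138 mod 70 = 68; 33^68 ≡ 3 (mod 71).
Combine by CRT: x ≡ 34 (mod 61), x ≡ 3 (mod 71) ⇒ x ≡ 4121 (mod 4331).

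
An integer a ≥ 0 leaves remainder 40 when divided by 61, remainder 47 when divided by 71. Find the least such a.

3029

Combine the congruences pairwise.
From a ≡ 40 (mod 61) write a = 40 + 61t. Substituting into a ≡ 47 (mod 71) gives 61t ≡ 7 (mod 71), and since 61⁻¹ ≡ 7 (mod 71), t ≡ 49. Hence a ≡ 40 + 61·49 = 3029 (mod 4331).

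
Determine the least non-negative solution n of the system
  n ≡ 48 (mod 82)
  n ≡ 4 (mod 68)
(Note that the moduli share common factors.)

Combine the congruences pairwise.
gcd(82, 68) = 2 and 2 | (4 − 48), so the pair is consistent; merging gives n ≡ 2180 (mod 2788), where 2788 = lcm(82, 68).
The solution is unique modulo lcm(82, 68) = 2788.

2180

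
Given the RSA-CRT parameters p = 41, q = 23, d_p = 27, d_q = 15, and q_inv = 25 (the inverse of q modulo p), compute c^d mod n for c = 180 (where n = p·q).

871

m₁ = c^(d_p) mod p: c ≡ 16 (mod 41), and 16^27 mod 41 = 10.
m₂ = c^(d_q) mod q: c ≡ 19 (mod 23), and 19^15 mod 23 = 20.
h = q_inv·(m₁ − m₂) mod p = 25·(10 − 20) mod 41 = 37.
m = m₂ + h·q = 20 + 37·23 = 871.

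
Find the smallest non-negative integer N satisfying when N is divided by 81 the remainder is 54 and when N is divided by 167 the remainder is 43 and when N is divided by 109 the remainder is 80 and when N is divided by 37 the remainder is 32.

From N ≡ 54 (mod 81) write N = 54 + 81t. Substituting into N ≡ 43 (mod 167) gives 81t ≡ 156 (mod 167), and since 81⁻¹ ≡ 33 (mod 167), t ≡ 138. Hence N ≡ 54 + 81·138 = 11232 (mod 13527).
From N ≡ 11232 (mod 13527) write N = 11232 + 13527t. Substituting into N ≡ 80 (mod 109) gives 13527t ≡ 75 (mod 109), and since 11⁻¹ ≡ 10 (mod 109), t ≡ 96. Hence N ≡ 11232 + 13527·96 = 1309824 (mod 1474443).
From N ≡ 1309824 (mod 1474443) write N = 1309824 + 1474443t. Substituting into N ≡ 32 (mod 37) gives 1474443t ≡ 8 (mod 37), and since 30⁻¹ ≡ 21 (mod 37), t ≡ 20. Hence N ≡ 1309824 + 1474443·20 = 30798684 (mod 54554391).

30798684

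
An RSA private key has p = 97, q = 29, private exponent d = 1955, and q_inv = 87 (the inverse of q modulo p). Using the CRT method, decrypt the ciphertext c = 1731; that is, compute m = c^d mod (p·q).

1705

d_p = d mod (p−1) = 1955 mod 96 = 35; d_q = d mod (q−1) = 23.
m₁ = c^(d_p) mod p: c ≡ 82 (mod 97), and 82^35 mod 97 = 56.
m₂ = c^(d_q) mod q: c ≡ 20 (mod 29), and 20^23 mod 29 = 23.
h = q_inv·(m₁ − m₂) mod p = 87·(56 − 23) mod 97 = 58.
m = m₂ + h·q = 23 + 58·29 = 1705.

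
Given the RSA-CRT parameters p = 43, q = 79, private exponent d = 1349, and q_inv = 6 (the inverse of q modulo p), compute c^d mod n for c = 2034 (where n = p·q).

d_p = d mod (p−1) = 1349 mod 42 = 5; d_q = d mod (q−1) = 23.
m₁ = c^(d_p) mod p: c ≡ 13 (mod 43), and 13^5 mod 43 = 31.
m₂ = c^(d_q) mod q: c ≡ 59 (mod 79), and 59^23 mod 79 = 29.
h = q_inv·(m₁ − m₂) mod p = 6·(31 − 29) mod 43 = 12.
m = m₂ + h·q = 29 + 12·79 = 977.

977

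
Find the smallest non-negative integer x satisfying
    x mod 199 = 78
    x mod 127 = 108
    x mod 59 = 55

1316463

The moduli are pairwise coprime; N = 199·127·59 = 1491107.
N/199 = 7493; 7493 ≡ 130 (mod 199); 130·124 ≡ 1, so inverse 124.
N/127 = 11741; 11741 ≡ 57 (mod 127); 57·78 ≡ 1, so inverse 78.
N/59 = 25273; 25273 ≡ 21 (mod 59); 21·45 ≡ 1, so inverse 45.
x ≡ 78·7493·124 + 108·11741·78 + 55·25273·45 = 233929155.
233929155 mod 1491107 = 1316463.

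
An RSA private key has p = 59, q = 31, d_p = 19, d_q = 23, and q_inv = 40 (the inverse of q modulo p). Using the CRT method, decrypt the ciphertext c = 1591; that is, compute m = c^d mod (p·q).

m₁ = c^(d_p) mod p: c ≡ 57 (mod 59), and 57^19 mod 59 = 45.
m₂ = c^(d_q) mod q: c ≡ 10 (mod 31), and 10^23 mod 31 = 14.
h = q_inv·(m₁ − m₂) mod p = 40·(45 − 14) mod 59 = 1.
m = m₂ + h·q = 14 + 1·31 = 45.

45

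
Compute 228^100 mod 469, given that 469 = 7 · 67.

Mod 7: 228 ≡ 4; by Fermat, exponent reduces to 100 mod 6 = 4; 4^4 ≡ 4 (mod 7).
Mod 67: 228 ≡ 27; by Fermat, exponent reduces to 100 mod 66 = 34; 27^34 ≡ 40 (mod 67).
Combine by CRT: x ≡ 4 (mod 7), x ≡ 40 (mod 67) ⇒ x ≡ 375 (mod 469).

375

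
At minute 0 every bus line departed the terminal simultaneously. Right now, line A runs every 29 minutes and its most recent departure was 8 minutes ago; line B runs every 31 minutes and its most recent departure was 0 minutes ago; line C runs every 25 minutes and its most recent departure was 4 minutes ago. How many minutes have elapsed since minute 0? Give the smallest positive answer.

From t ≡ 8 (mod 29) write t = 8 + 29s. Substituting into t ≡ 0 (mod 31) gives 29s ≡ 23 (mod 31), and since 29⁻¹ ≡ 15 (mod 31), s ≡ 4. Hence t ≡ 8 + 29·4 = 124 (mod 899).
From t ≡ 124 (mod 899) write t = 124 + 899s. Substituting into t ≡ 4 (mod 25) gives 899s ≡ 5 (mod 25), and since 24⁻¹ ≡ 24 (mod 25), s ≡ 20. Hence t ≡ 124 + 899·20 = 18104 (mod 22475).

18104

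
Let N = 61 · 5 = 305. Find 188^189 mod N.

Mod 61: 188 ≡ 5; by Fermat, exponent reduces to 189 mod 60 = 9; 5^9 ≡ 27 (mod 61).
Mod 5: 188 ≡ 3; by Fermat, exponent reduces to 189 mod 4 = 1; 3^1 ≡ 3 (mod 5).
Combine by CRT: x ≡ 27 (mod 61), x ≡ 3 (mod 5) ⇒ x ≡ 88 (mod 305).

88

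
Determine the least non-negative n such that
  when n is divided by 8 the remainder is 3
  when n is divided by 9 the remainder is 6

From n ≡ 3 (mod 8) write n = 3 + 8t. Substituting into n ≡ 6 (mod 9) gives 8t ≡ 3 (mod 9), and since 8⁻¹ ≡ 8 (mod 9), t ≡ 6. Hence n ≡ 3 + 8·6 = 51 (mod 72).

51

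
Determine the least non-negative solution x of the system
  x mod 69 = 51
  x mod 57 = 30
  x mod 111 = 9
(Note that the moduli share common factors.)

43521

gcd(69, 57) = 3 and 3 | (30 − 51), so the pair is consistent; merging gives x ≡ 258 (mod 1311), where 1311 = lcm(69, 57).
gcd(1311, 111) = 3 and 3 | (9 − 258), so the pair is consistent; merging gives x ≡ 43521 (mod 48507), where 48507 = lcm(1311, 111).
The solution is unique modulo lcm(69, 57, 111) = 48507.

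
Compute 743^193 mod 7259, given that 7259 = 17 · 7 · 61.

743

Mod 17: 743 ≡ 12; by Fermat, exponent reduces to 193 mod 16 = 1; 12^1 ≡ 12 (mod 17).
Mod 7: 743 ≡ 1; by Fermat, exponent reduces to 193 mod 6 = 1; 1^1 ≡ 1 (mod 7).
Mod 61: 743 ≡ 11; by Fermat, exponent reduces to 193 mod 60 = 13; 11^13 ≡ 11 (mod 61).
Combine by CRT: x ≡ 12 (mod 17), x ≡ 1 (mod 7), x ≡ 11 (mod 61) ⇒ x ≡ 743 (mod 7259).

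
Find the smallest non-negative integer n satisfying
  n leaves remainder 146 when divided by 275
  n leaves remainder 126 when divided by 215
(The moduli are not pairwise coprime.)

Combine the congruences pairwise.
gcd(275, 215) = 5 and 5 | (126 − 146), so the pair is consistent; merging gives n ≡ 3996 (mod 11825), where 11825 = lcm(275, 215).
The solution is unique modulo lcm(275, 215) = 11825.

3996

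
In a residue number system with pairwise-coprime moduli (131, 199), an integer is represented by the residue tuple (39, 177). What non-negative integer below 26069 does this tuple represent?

From x ≡ 39 (mod 131) write x = 39 + 131t. Substituting into x ≡ 177 (mod 199) gives 131t ≡ 138 (mod 199), and since 131⁻¹ ≡ 79 (mod 199), t ≡ 156. Hence x ≡ 39 + 131·156 = 20475 (mod 26069).

20475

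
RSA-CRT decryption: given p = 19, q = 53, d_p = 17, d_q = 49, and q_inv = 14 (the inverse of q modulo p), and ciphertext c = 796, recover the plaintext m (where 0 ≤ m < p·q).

902

m₁ = c^(d_p) mod p: c ≡ 17 (mod 19), and 17^17 mod 19 = 9.
m₂ = c^(d_q) mod q: c ≡ 1 (mod 53), and 1^49 mod 53 = 1.
h = q_inv·(m₁ − m₂) mod p = 14·(9 − 1) mod 19 = 17.
m = m₂ + h·q = 1 + 17·53 = 902.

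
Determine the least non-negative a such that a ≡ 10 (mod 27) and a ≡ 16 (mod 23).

From a ≡ 10 (mod 27) write a = 10 + 27t. Substituting into a ≡ 16 (mod 23) gives 27t ≡ 6 (mod 23), and since 4⁻¹ ≡ 6 (mod 23), t ≡ 13. Hence a ≡ 10 + 27·13 = 361 (mod 621).

361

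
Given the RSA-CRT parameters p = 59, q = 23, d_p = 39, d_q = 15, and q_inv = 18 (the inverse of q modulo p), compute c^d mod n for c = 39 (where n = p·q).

m₁ = c^(d_p) mod p: c ≡ 39 (mod 59), and 39^39 mod 59 = 6.
m₂ = c^(d_q) mod q: c ≡ 16 (mod 23), and 16^15 mod 23 = 9.
h = q_inv·(m₁ − m₂) mod p = 18·(6 − 9) mod 59 = 5.
m = m₂ + h·q = 9 + 5·23 = 124.

124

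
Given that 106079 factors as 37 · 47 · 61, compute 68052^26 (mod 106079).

Mod 37: 68052 ≡ 9; 9^26 ≡ 33 (mod 37).
Mod 47: 68052 ≡ 43; 43^26 ≡ 17 (mod 47).
Mod 61: 68052 ≡ 37; 37^26 ≡ 41 (mod 61).
Combine by CRT: x ≡ 33 (mod 37), x ≡ 17 (mod 47), x ≡ 41 (mod 61) ⇒ x ≡ 97824 (mod 106079).

97824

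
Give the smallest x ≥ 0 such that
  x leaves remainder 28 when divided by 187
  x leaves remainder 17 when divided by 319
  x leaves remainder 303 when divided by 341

gcd(187, 319) = 11 and 11 | (17 − 28), so the pair is consistent; merging gives x ≡ 3207 (mod 5423), where 5423 = lcm(187, 319).
gcd(5423, 341) = 11 and 11 | (303 − 3207), so the pair is consistent; merging gives x ≡ 144205 (mod 168113), where 168113 = lcm(5423, 341).
The solution is unique modulo lcm(187, 319, 341) = 168113.

144205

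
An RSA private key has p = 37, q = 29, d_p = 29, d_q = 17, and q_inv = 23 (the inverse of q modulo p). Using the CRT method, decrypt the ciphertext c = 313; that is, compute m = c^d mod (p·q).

m₁ = c^(d_p) mod p: c ≡ 17 (mod 37), and 17^29 mod 37 = 5.
m₂ = c^(d_q) mod q: c ≡ 23 (mod 29), and 23^17 mod 29 = 16.
h = q_inv·(m₁ − m₂) mod p = 23·(5 − 16) mod 37 = 6.
m = m₂ + h·q = 16 + 6·29 = 190.

190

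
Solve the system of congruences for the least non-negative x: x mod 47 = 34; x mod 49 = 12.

From x ≡ 34 (mod 47) write x = 34 + 47t. Substituting into x ≡ 12 (mod 49) gives 47t ≡ 27 (mod 49), and since 47⁻¹ ≡ 24 (mod 49), t ≡ 11. Hence x ≡ 34 + 47·11 = 551 (mod 2303).

551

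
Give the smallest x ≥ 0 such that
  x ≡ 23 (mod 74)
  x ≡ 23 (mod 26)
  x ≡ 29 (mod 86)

36579

gcd(74, 26) = 2 and 2 | (23 − 23), so the pair is consistent; merging gives x ≡ 23 (mod 962), where 962 = lcm(74, 26).
gcd(962, 86) = 2 and 2 | (29 − 23), so the pair is consistent; merging gives x ≡ 36579 (mod 41366), where 41366 = lcm(962, 86).
The solution is unique modulo lcm(74, 26, 86) = 41366.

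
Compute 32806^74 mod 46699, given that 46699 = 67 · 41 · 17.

21504

Mod 67: 32806 ≡ 43; by Fermat, exponent reduces to 74 mod 66 = 8; 43^8 ≡ 64 (mod 67).
Mod 41: 32806 ≡ 6; by Fermat, exponent reduces to 74 mod 40 = 34; 6^34 ≡ 20 (mod 41).
Mod 17: 32806 ≡ 13; by Fermat, exponent reduces to 74 mod 16 = 10; 13^10 ≡ 16 (mod 17).
Combine by CRT: x ≡ 64 (mod 67), x ≡ 20 (mod 41), x ≡ 16 (mod 17) ⇒ x ≡ 21504 (mod 46699).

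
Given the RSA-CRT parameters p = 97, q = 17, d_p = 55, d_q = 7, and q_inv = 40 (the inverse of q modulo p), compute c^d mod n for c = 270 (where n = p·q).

m₁ = c^(d_p) mod p: c ≡ 76 (mod 97), and 76^55 mod 97 = 10.
m₂ = c^(d_q) mod q: c ≡ 15 (mod 17), and 15^7 mod 17 = 8.
h = q_inv·(m₁ − m₂) mod p = 40·(10 − 8) mod 97 = 80.
m = m₂ + h·q = 8 + 80·17 = 1368.

1368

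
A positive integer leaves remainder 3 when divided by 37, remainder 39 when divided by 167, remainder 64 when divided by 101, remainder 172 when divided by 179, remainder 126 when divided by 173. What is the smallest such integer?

The moduli are pairwise coprime; M = 37·167·101·179·173 = 19325854393.
M/37 = 522320389; 522320389 ≡ 10 (mod 37); 10·26 ≡ 1, so inverse 26.
M/167 = 115723679; 115723679 ≡ 27 (mod 167); 27·99 ≡ 1, so inverse 99.
M/101 = 191345093; 191345093 ≡ 88 (mod 101); 88·31 ≡ 1, so inverse 31.
M/179 = 107965667; 107965667 ≡ 27 (mod 179); 27·126 ≡ 1, so inverse 126.
M/173 = 111710141; 111710141 ≡ 62 (mod 173); 62·120 ≡ 1, so inverse 120.
N ≡ 3·522320389·26 + 39·115723679·99 + 64·191345093·31 + 172·107965667·126 + 126·111710141·120 = 4896068046617.
4896068046617 mod 19325854393 = 6626885188.

6626885188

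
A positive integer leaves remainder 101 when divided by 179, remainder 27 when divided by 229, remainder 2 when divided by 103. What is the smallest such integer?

The moduli are pairwise coprime; N = 179·229·103 = 4222073.
N/179 = 23587; 23587 ≡ 138 (mod 179); 138·48 ≡ 1, so inverse 48.
N/229 = 18437; 18437 ≡ 117 (mod 229); 117·92 ≡ 1, so inverse 92.
N/103 = 40991; 40991 ≡ 100 (mod 103); 100·34 ≡ 1, so inverse 34.
x ≡ 101·23587·48 + 27·18437·92 + 2·40991·34 = 162934672.
162934672 mod 4222073 = 2495898.

2495898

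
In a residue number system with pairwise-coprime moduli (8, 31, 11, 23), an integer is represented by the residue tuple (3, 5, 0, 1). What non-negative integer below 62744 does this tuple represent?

29579

The moduli are pairwise coprime; N = 8·31·11·23 = 62744.
N/8 = 7843; 7843 ≡ 3 (mod 8); 3·3 ≡ 1, so inverse 3.
N/31 = 2024; 2024 ≡ 9 (mod 31); 9·7 ≡ 1, so inverse 7.
N/11 = 5704; 5704 ≡ 6 (mod 11); 6·2 ≡ 1, so inverse 2.
N/23 = 2728; 2728 ≡ 14 (mod 23); 14·5 ≡ 1, so inverse 5.
x ≡ 3·7843·3 + 5·2024·7 + 0·5704·2 + 1·2728·5 = 155067.
155067 mod 62744 = 29579.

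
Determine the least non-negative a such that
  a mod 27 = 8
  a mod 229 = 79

1682

From a ≡ 8 (mod 27) write a = 8 + 27t. Substituting into a ≡ 79 (mod 229) gives 27t ≡ 71 (mod 229), and since 27⁻¹ ≡ 17 (mod 229), t ≡ 62. Hence a ≡ 8 + 27·62 = 1682 (mod 6183).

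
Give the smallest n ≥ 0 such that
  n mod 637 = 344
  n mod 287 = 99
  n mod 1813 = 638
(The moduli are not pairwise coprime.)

618871

gcd(637, 287) = 7 and 7 | (99 − 344), so the pair is consistent; merging gives n ≡ 18180 (mod 26117), where 26117 = lcm(637, 287).
gcd(26117, 1813) = 49 and 49 | (638 − 18180), so the pair is consistent; merging gives n ≡ 618871 (mod 966329), where 966329 = lcm(26117, 1813).
The solution is unique modulo lcm(637, 287, 1813) = 966329.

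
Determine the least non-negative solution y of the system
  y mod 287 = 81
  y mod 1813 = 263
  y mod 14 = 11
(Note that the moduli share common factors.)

gcd(287, 1813) = 7 and 7 | (263 − 81), so the pair is consistent; merging gives y ≡ 70970 (mod 74333), where 74333 = lcm(287, 1813).
gcd(74333, 14) = 7 and 7 | (11 − 70970), so the pair is consistent; merging gives y ≡ 145303 (mod 148666), where 148666 = lcm(74333, 14).
The solution is unique modulo lcm(287, 1813, 14) = 148666.

145303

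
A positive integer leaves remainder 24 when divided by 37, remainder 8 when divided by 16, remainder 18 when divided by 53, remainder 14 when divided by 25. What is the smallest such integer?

41464

The moduli are pairwise coprime; M = 37·16·53·25 = 784400.
M/37 = 21200; 21200 ≡ 36 (mod 37); 36·36 ≡ 1, so inverse 36.
M/16 = 49025; 49025 ≡ 1 (mod 16), inverse 1.
M/53 = 14800; 14800 ≡ 13 (mod 53); 13·49 ≡ 1, so inverse 49.
M/25 = 31376; 31376 ≡ 1 (mod 25), inverse 1.
n ≡ 24·21200·36 + 8·49025·1 + 18·14800·49 + 14·31376·1 = 32201864.
32201864 mod 784400 = 41464.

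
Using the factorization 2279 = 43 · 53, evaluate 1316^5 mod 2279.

46

Mod 43: 1316 ≡ 26; 26^5 ≡ 3 (mod 43).
Mod 53: 1316 ≡ 44; 44^5 ≡ 46 (mod 53).
Combine by CRT: x ≡ 3 (mod 43), x ≡ 46 (mod 53) ⇒ x ≡ 46 (mod 2279).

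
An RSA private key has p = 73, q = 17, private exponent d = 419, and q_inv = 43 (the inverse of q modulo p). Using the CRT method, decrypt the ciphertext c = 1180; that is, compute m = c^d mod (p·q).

1193

d_p = d mod (p−1) = 419 mod 72 = 59; d_q = d mod (q−1) = 3.
m₁ = c^(d_p) mod p: c ≡ 12 (mod 73), and 12^59 mod 73 = 25.
m₂ = c^(d_q) mod q: c ≡ 7 (mod 17), and 7^3 mod 17 = 3.
h = q_inv·(m₁ − m₂) mod p = 43·(25 − 3) mod 73 = 70.
m = m₂ + h·q = 3 + 70·17 = 1193.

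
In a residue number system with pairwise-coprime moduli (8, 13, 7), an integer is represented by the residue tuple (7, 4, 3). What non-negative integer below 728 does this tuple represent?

199

The moduli are pairwise coprime; N = 8·13·7 = 728.
N/8 = 91; 91 ≡ 3 (mod 8); 3·3 ≡ 1, so inverse 3.
N/13 = 56; 56 ≡ 4 (mod 13); 4·10 ≡ 1, so inverse 10.
N/7 = 104; 104 ≡ 6 (mod 7); 6·6 ≡ 1, so inverse 6.
x ≡ 7·91·3 + 4·56·10 + 3·104·6 = 6023.
6023 mod 728 = 199.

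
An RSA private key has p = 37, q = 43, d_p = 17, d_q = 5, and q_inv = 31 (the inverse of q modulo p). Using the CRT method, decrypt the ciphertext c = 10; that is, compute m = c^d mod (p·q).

m₁ = c^(d_p) mod p: c ≡ 10 (mod 37), and 10^17 mod 37 = 26.
m₂ = c^(d_q) mod q: c ≡ 10 (mod 43), and 10^5 mod 43 = 25.
h = q_inv·(m₁ − m₂) mod p = 31·(26 − 25) mod 37 = 31.
m = m₂ + h·q = 25 + 31·43 = 1358.

1358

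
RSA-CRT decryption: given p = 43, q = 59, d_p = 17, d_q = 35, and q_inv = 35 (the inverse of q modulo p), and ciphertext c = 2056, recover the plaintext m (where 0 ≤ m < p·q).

m₁ = c^(d_p) mod p: c ≡ 35 (mod 43), and 35^17 mod 43 = 4.
m₂ = c^(d_q) mod q: c ≡ 50 (mod 59), and 50^35 mod 59 = 31.
h = q_inv·(m₁ − m₂) mod p = 35·(4 − 31) mod 43 = 1.
m = m₂ + h·q = 31 + 1·59 = 90.

90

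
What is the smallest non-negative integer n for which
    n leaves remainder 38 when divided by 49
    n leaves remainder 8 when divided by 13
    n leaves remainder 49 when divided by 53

33015

From n ≡ 38 (mod 49) write n = 38 + 49t. Substituting into n ≡ 8 (mod 13) gives 49t ≡ 9 (mod 13), and since 10⁻¹ ≡ 4 (mod 13), t ≡ 10. Hence n ≡ 38 + 49·10 = 528 (mod 637).
From n ≡ 528 (mod 637) write n = 528 + 637t. Substituting into n ≡ 49 (mod 53) gives 637t ≡ 51 (mod 53), and since 1⁻¹ ≡ 1 (mod 53), t ≡ 51. Hence n ≡ 528 + 637·51 = 33015 (mod 33761).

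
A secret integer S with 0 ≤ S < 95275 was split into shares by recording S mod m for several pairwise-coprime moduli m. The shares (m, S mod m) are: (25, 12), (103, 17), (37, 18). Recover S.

The moduli are pairwise coprime; N = 25·103·37 = 95275.
N/25 = 3811; 3811 ≡ 11 (mod 25); 11·16 ≡ 1, so inverse 16.
N/103 = 925; 925 ≡ 101 (mod 103); 101·51 ≡ 1, so inverse 51.
N/37 = 2575; 2575 ≡ 22 (mod 37); 22·32 ≡ 1, so inverse 32.
S ≡ 12·3811·16 + 17·925·51 + 18·2575·32 = 3016887.
3016887 mod 95275 = 63362.

63362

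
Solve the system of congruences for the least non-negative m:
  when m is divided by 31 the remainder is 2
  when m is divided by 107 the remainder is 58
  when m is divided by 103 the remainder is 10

75921

The moduli are pairwise coprime; N = 31·107·103 = 341651.
N/31 = 11021; 11021 ≡ 16 (mod 31); 16·2 ≡ 1, so inverse 2.
N/107 = 3193; 3193 ≡ 90 (mod 107); 90·44 ≡ 1, so inverse 44.
N/103 = 3317; 3317 ≡ 21 (mod 103); 21·54 ≡ 1, so inverse 54.
m ≡ 2·11021·2 + 58·3193·44 + 10·3317·54 = 9983800.
9983800 mod 341651 = 75921.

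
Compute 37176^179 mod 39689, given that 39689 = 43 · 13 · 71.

Mod 43: 37176 ≡ 24; by Fermat, exponent reduces to 179 mod 42 = 11; 24^11 ≡ 14 (mod 43).
Mod 13: 37176 ≡ 9; by Fermat, exponent reduces to 179 mod 12 = 11; 9^11 ≡ 3 (mod 13).
Mod 71: 37176 ≡ 43; by Fermat, exponent reduces to 179 mod 70 = 39; 43^39 ≡ 9 (mod 71).
Combine by CRT: x ≡ 14 (mod 43), x ≡ 3 (mod 13), x ≡ 9 (mod 71) ⇒ x ≡ 19321 (mod 39689).

19321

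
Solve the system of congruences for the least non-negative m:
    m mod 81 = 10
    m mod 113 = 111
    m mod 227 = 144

326116

The moduli are pairwise coprime; N = 81·113·227 = 2077731.
N/81 = 25651; 25651 ≡ 55 (mod 81); 55·28 ≡ 1, so inverse 28.
N/113 = 18387; 18387 ≡ 81 (mod 113); 81·60 ≡ 1, so inverse 60.
N/227 = 9153; 9153 ≡ 73 (mod 227); 73·28 ≡ 1, so inverse 28.
m ≡ 10·25651·28 + 111·18387·60 + 144·9153·28 = 166544596.
166544596 mod 2077731 = 326116.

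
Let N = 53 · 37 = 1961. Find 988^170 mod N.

Mod 53: 988 ≡ 34; by Fermat, exponent reduces to 170 mod 52 = 14; 34^14 ≡ 40 (mod 53).
Mod 37: 988 ≡ 26; by Fermat, exponent reduces to 170 mod 36 = 26; 26^26 ≡ 10 (mod 37).
Combine by CRT: x ≡ 40 (mod 53), x ≡ 10 (mod 37) ⇒ x ≡ 676 (mod 1961).

676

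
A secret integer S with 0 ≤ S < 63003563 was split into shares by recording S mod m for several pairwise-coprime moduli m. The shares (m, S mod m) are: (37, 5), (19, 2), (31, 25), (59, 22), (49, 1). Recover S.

22734433

The moduli are pairwise coprime; N = 37·19·31·59·49 = 63003563.
N/37 = 1702799; 1702799 ≡ 22 (mod 37); 22·32 ≡ 1, so inverse 32.
N/19 = 3315977; 3315977 ≡ 2 (mod 19); 2·10 ≡ 1, so inverse 10.
N/31 = 2032373; 2032373 ≡ 13 (mod 31); 13·12 ≡ 1, so inverse 12.
N/59 = 1067857; 1067857 ≡ 16 (mod 59); 16·48 ≡ 1, so inverse 48.
N/49 = 1285787; 1285787 ≡ 27 (mod 49); 27·20 ≡ 1, so inverse 20.
S ≡ 5·1702799·32 + 2·3315977·10 + 25·2032373·12 + 22·1067857·48 + 1·1285787·20 = 2101852012.
2101852012 mod 63003563 = 22734433.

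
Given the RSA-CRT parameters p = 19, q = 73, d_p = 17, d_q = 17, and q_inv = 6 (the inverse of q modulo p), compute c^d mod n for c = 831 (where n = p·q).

m₁ = c^(d_p) mod p: c ≡ 14 (mod 19), and 14^17 mod 19 = 15.
m₂ = c^(d_q) mod q: c ≡ 28 (mod 73), and 28^17 mod 73 = 14.
h = q_inv·(m₁ − m₂) mod p = 6·(15 − 14) mod 19 = 6.
m = m₂ + h·q = 14 + 6·73 = 452.

452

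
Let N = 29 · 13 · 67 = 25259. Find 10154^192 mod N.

Mod 29: 10154 ≡ 4; by Fermat, exponent reduces to 192 mod 28 = 24; 4^24 ≡ 23 (mod 29).
Mod 13: 10154 ≡ 1; since 12 | 192, by Fermat 1^192 ≡ 1 (mod 13).
Mod 67: 10154 ≡ 37; by Fermat, exponent reduces to 192 mod 66 = 60; 37^60 ≡ 1 (mod 67).
Combine by CRT: x ≡ 23 (mod 29), x ≡ 1 (mod 13), x ≡ 1 (mod 67) ⇒ x ≡ 19163 (mod 25259).

19163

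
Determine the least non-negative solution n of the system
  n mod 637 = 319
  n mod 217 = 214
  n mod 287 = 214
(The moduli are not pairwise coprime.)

gcd(637, 217) = 7 and 7 | (214 − 319), so the pair is consistent; merging gives n ≡ 14970 (mod 19747), where 19747 = lcm(637, 217).
gcd(19747, 287) = 7 and 7 | (214 − 14970), so the pair is consistent; merging gives n ≡ 765356 (mod 809627), where 809627 = lcm(19747, 287).
The solution is unique modulo lcm(637, 217, 287) = 809627.

765356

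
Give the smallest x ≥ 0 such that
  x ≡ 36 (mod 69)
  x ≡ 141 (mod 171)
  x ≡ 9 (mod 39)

Combine the congruences pairwise.
gcd(69, 171) = 3 and 3 | (141 − 36), so the pair is consistent; merging gives x ≡ 312 (mod 3933), where 3933 = lcm(69, 171).
gcd(3933, 39) = 3 and 3 | (9 − 312), so the pair is consistent; merging gives x ≡ 19977 (mod 51129), where 51129 = lcm(3933, 39).
The solution is unique modulo lcm(69, 171, 39) = 51129.

19977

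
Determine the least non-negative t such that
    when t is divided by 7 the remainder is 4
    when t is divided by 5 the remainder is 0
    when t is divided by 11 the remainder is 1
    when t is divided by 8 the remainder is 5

The moduli are pairwise coprime; N = 7·5·11·8 = 3080.
N/7 = 440; 440 ≡ 6 (mod 7); 6·6 ≡ 1, so inverse 6.
N/5 = 616; 616 ≡ 1 (mod 5), inverse 1.
N/11 = 280; 280 ≡ 5 (mod 11); 5·9 ≡ 1, so inverse 9.
N/8 = 385; 385 ≡ 1 (mod 8), inverse 1.
t ≡ 4·440·6 + 0·616·1 + 1·280·9 + 5·385·1 = 15005.
15005 mod 3080 = 2685.

2685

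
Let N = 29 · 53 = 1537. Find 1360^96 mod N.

Mod 29: 1360 ≡ 26; by Fermat, exponent reduces to 96 mod 28 = 12; 26^12 ≡ 16 (mod 29).
Mod 53: 1360 ≡ 35; by Fermat, exponent reduces to 96 mod 52 = 44; 35^44 ≡ 42 (mod 53).
Combine by CRT: x ≡ 16 (mod 29), x ≡ 42 (mod 53) ⇒ x ≡ 625 (mod 1537).

625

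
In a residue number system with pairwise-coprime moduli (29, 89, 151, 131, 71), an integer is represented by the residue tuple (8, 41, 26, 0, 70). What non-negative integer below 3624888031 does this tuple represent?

Combine the congruences pairwise.
From x ≡ 8 (mod 29) write x = 8 + 29t. Substituting into x ≡ 41 (mod 89) gives 29t ≡ 33 (mod 89), and since 29⁻¹ ≡ 43 (mod 89), t ≡ 84. Hence x ≡ 8 + 29·84 = 2444 (mod 2581).
From x ≡ 2444 (mod 2581) write x = 2444 + 2581t. Substituting into x ≡ 26 (mod 151) gives 2581t ≡ 149 (mod 151), and since 14⁻¹ ≡ 54 (mod 151), t ≡ 43. Hence x ≡ 2444 + 2581·43 = 113427 (mod 389731).
From x ≡ 113427 (mod 389731) write x = 113427 + 389731t. Substituting into x ≡ 0 (mod 131) gives 389731t ≡ 19 (mod 131), and since 6⁻¹ ≡ 22 (mod 131), t ≡ 25. Hence x ≡ 113427 + 389731·25 = 9856702 (mod 51054761).
From x ≡ 9856702 (mod 51054761) write x = 9856702 + 51054761t. Substituting into x ≡ 70 (mod 71) gives 51054761t ≡ 14 (mod 71), and since 10⁻¹ ≡ 64 (mod 71), t ≡ 44. Hence x ≡ 9856702 + 51054761·44 = 2256266186 (mod 3624888031).

2256266186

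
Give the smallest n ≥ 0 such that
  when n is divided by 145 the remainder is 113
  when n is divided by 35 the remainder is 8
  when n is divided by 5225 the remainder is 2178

Combine the congruences pairwise.
gcd(145, 35) = 5 and 5 | (8 − 113), so the pair is consistent; merging gives n ≡ 113 (mod 1015), where 1015 = lcm(145, 35).
gcd(1015, 5225) = 5 and 5 | (2178 − 113), so the pair is consistent; merging gives n ≡ 1026278 (mod 1060675), where 1060675 = lcm(1015, 5225).
The solution is unique modulo lcm(145, 35, 5225) = 1060675.

1026278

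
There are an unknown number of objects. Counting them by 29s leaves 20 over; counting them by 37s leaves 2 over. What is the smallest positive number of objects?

Combine the congruences pairwise.
From N ≡ 20 (mod 29) write N = 20 + 29t. Substituting into N ≡ 2 (mod 37) gives 29t ≡ 19 (mod 37), and since 29⁻¹ ≡ 23 (mod 37), t ≡ 30. Hence N ≡ 20 + 29·30 = 890 (mod 1073).

890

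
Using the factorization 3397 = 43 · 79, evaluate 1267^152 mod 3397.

2726

Mod 43: 1267 ≡ 20; by Fermat, exponent reduces to 152 mod 42 = 26; 20^26 ≡ 17 (mod 43).
Mod 79: 1267 ≡ 3; by Fermat, exponent reduces to 152 mod 78 = 74; 3^74 ≡ 40 (mod 79).
Combine by CRT: x ≡ 17 (mod 43), x ≡ 40 (mod 79) ⇒ x ≡ 2726 (mod 3397).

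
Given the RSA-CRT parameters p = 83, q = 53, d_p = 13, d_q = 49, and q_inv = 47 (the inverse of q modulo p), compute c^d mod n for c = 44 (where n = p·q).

526

m₁ = c^(d_p) mod p: c ≡ 44 (mod 83), and 44^13 mod 83 = 28.
m₂ = c^(d_q) mod q: c ≡ 44 (mod 53), and 44^49 mod 53 = 49.
h = q_inv·(m₁ − m₂) mod p = 47·(28 − 49) mod 83 = 9.
m = m₂ + h·q = 49 + 9·53 = 526.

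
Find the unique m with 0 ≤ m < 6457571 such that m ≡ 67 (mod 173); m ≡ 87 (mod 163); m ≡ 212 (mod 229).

The moduli are pairwise coprime; N = 173·163·229 = 6457571.
N/173 = 37327; 37327 ≡ 132 (mod 173); 132·135 ≡ 1, so inverse 135.
N/163 = 39617; 39617 ≡ 8 (mod 163); 8·102 ≡ 1, so inverse 102.
N/229 = 28199; 28199 ≡ 32 (mod 229); 32·136 ≡ 1, so inverse 136.
m ≡ 67·37327·135 + 87·39617·102 + 212·28199·136 = 1502217541.
1502217541 mod 6457571 = 4061069.

4061069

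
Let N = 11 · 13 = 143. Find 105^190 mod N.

1

Mod 11: 105 ≡ 6; since 10 | 190, by Fermat 6^190 ≡ 1 (mod 11).
Mod 13: 105 ≡ 1; by Fermat, exponent reduces to 190 mod 12 = 10; 1^10 ≡ 1 (mod 13).
Combine by CRT: x ≡ 1 (mod 11), x ≡ 1 (mod 13) ⇒ x ≡ 1 (mod 143).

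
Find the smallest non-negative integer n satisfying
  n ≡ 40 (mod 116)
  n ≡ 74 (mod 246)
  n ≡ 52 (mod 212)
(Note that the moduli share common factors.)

323564

Combine the congruences pairwise.
gcd(116, 246) = 2 and 2 | (74 − 40), so the pair is consistent; merging gives n ≡ 9668 (mod 14268), where 14268 = lcm(116, 246).
gcd(14268, 212) = 4 and 4 | (52 − 9668), so the pair is consistent; merging gives n ≡ 323564 (mod 756204), where 756204 = lcm(14268, 212).
The solution is unique modulo lcm(116, 246, 212) = 756204.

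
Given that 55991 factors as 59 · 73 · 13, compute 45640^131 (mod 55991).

4944

Mod 59: 45640 ≡ 33; by Fermat, exponent reduces to 131 mod 58 = 15; 33^15 ≡ 47 (mod 59).
Mod 73: 45640 ≡ 15; by Fermat, exponent reduces to 131 mod 72 = 59; 15^59 ≡ 53 (mod 73).
Mod 13: 45640 ≡ 10; by Fermat, exponent reduces to 131 mod 12 = 11; 10^11 ≡ 4 (mod 13).
Combine by CRT: x ≡ 47 (mod 59), x ≡ 53 (mod 73), x ≡ 4 (mod 13) ⇒ x ≡ 4944 (mod 55991).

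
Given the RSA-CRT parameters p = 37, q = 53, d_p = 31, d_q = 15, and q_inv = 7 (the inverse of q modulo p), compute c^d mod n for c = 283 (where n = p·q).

m₁ = c^(d_p) mod p: c ≡ 24 (mod 37), and 24^31 mod 37 = 19.
m₂ = c^(d_q) mod q: c ≡ 18 (mod 53), and 18^15 mod 53 = 32.
h = q_inv·(m₁ − m₂) mod p = 7·(19 − 32) mod 37 = 20.
m = m₂ + h·q = 32 + 20·53 = 1092.

1092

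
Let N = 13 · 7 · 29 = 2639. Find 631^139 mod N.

526

Mod 13: 631 ≡ 7; by Fermat, exponent reduces to 139 mod 12 = 7; 7^7 ≡ 6 (mod 13).
Mod 7: 631 ≡ 1; by Fermat, exponent reduces to 139 mod 6 = 1; 1^1 ≡ 1 (mod 7).
Mod 29: 631 ≡ 22; by Fermat, exponent reduces to 139 mod 28 = 27; 22^27 ≡ 4 (mod 29).
Combine by CRT: x ≡ 6 (mod 13), x ≡ 1 (mod 7), x ≡ 4 (mod 29) ⇒ x ≡ 526 (mod 2639).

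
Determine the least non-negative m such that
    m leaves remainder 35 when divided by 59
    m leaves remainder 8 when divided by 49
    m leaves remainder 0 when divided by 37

84582

The moduli are pairwise coprime; N = 59·49·37 = 106967.
N/59 = 1813; 1813 ≡ 43 (mod 59); 43·11 ≡ 1, so inverse 11.
N/49 = 2183; 2183 ≡ 27 (mod 49); 27·20 ≡ 1, so inverse 20.
N/37 = 2891; 2891 ≡ 5 (mod 37); 5·15 ≡ 1, so inverse 15.
m ≡ 35·1813·11 + 8·2183·20 + 0·2891·15 = 1047285.
1047285 mod 106967 = 84582.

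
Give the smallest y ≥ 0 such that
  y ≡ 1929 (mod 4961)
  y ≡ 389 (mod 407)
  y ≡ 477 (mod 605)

636937

gcd(4961, 407) = 11 and 11 | (389 − 1929), so the pair is consistent; merging gives y ≡ 86266 (mod 183557), where 183557 = lcm(4961, 407).
gcd(183557, 605) = 121 and 121 | (477 − 86266), so the pair is consistent; merging gives y ≡ 636937 (mod 917785), where 917785 = lcm(183557, 605).
The solution is unique modulo lcm(4961, 407, 605) = 917785.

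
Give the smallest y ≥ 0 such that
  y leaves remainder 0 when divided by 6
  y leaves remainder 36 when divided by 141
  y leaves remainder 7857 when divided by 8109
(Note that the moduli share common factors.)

32184

gcd(6, 141) = 3 and 3 | (36 − 0), so the pair is consistent; merging gives y ≡ 36 (mod 282), where 282 = lcm(6, 141).
gcd(282, 8109) = 3 and 3 | (7857 − 36), so the pair is consistent; merging gives y ≡ 32184 (mod 762246), where 762246 = lcm(282, 8109).
The solution is unique modulo lcm(6, 141, 8109) = 762246.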